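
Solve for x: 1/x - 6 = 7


Subtract -6 from both sides: 1/x = 13
Multiply both sides by x: 1 = 13 * x
Divide by 13: x = 1/13

x = 1/13


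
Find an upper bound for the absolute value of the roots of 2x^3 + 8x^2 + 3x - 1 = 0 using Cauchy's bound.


Cauchy's bound: all roots r satisfy |r| <= 1 + max(|a_i/a_n|) for i = 0,...,n-1
where a_n is the leading coefficient.

Coefficients: [2, 8, 3, -1]
Leading coefficient a_n = 2
Ratios |a_i/a_n|: 4, 3/2, 1/2
Maximum ratio: 4
Cauchy's bound: |r| <= 1 + 4 = 5

Upper bound = 5


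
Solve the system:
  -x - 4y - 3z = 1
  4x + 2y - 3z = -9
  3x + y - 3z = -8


Using Cramer's rule. Expand each determinant along the first row.
D  = (-1)*[2*(-3) - (-3)*1] - (-4)*[4*(-3) - (-3)*3] + (-3)*[4*1 - 2*3]
  = (-1)*(-3) - (-4)*(-3) + (-3)*(-2) = -3
Dx = 1*[2*(-3) - (-3)*1] - (-4)*[(-9)*(-3) - (-3)*(-8)] + (-3)*[(-9)*1 - 2*(-8)]
  = 1*(-3) - (-4)*(3) + (-3)*(7) = -12
Dy = (-1)*[(-9)*(-3) - (-3)*(-8)] - 1*[4*(-3) - (-3)*3] + (-3)*[4*(-8) - (-9)*3]
  = (-1)*(3) - 1*(-3) + (-3)*(-5) = 15
Dz = (-1)*[2*(-8) - (-9)*1] - (-4)*[4*(-8) - (-9)*3] + 1*[4*1 - 2*3]
  = (-1)*(-7) - (-4)*(-5) + 1*(-2) = -15
x = Dx/D = -12/-3 = 4, y = Dy/D = 15/-3 = -5, z = Dz/D = -15/-3 = 5
Check eq1: (-1)(4) + (-4)(-5) + (-3)(5) = 1 = 1 ✓
Check eq2: (4)(4) + (2)(-5) + (-3)(5) = -9 = -9 ✓
Check eq3: (3)(4) + (1)(-5) + (-3)(5) = -8 = -8 ✓

x = 4, y = -5, z = 5


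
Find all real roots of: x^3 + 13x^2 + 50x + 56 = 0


Let p(x) = x^3 + 13x^2 + 50x + 56. By the rational root theorem (leading coefficient 1), any rational root is an integer divisor of 56: try ±1, ±2, ... in turn.
Test x = 1: value = 120 ≠ 0.
Test x = -1: value = 18 ≠ 0.
Test x = 2: value = 216 ≠ 0.
Test x = -2: value = 0 ✓, so (x + 2) is a factor.
Synthetic division by (x + 2): bring down 1; 1(-2) + 13 = 11; 11(-2) + 50 = 28; 28(-2) + 56 = 0 → quotient x^2 + 11x + 28, remainder 0.
Solve the quadratic x^2 + 11x + 28 = 0: discriminant = 11^2 - 4(1)(28) = 121 - 112 = 9.
sqrt(9) = 3, so x = (-11 ± 3)/2: x = -4 or x = -7.

x = -7, x = -4, x = -2


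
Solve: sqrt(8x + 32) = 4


Square both sides: 8x + 32 = 4^2 = 16
8x = 16 - 32 = -16
x = -2
Check: sqrt(8*(-2) + 32) = sqrt(16) = 4 ✓

x = -2


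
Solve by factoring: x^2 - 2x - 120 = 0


We need two numbers that multiply to -120 and add to -2.
Those numbers are -12 and 10 (since (-12) * 10 = -120 and (-12) + 10 = -2).
So x^2 - 2x - 120 = (x - 12)(x + 10) = 0
Setting each factor to zero: x = 12 or x = -10

x = -10, x = 12


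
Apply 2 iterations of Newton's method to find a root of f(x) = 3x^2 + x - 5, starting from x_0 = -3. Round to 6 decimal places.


Newton's method: x_(n+1) = x_n - f(x_n)/f'(x_n)
f(x) = 3x^2 + x - 5
f'(x) = 6x + 1

Iteration 1:
  f(-3.000000) = 19.000000
  f'(-3.000000) = -17.000000
  x_1 = -3.000000 - (19.000000)/(-17.000000) = -1.882353

Iteration 2:
  f(-1.882353) = 3.747405
  f'(-1.882353) = -10.294118
  x_2 = -1.882353 - (3.747405)/(-10.294118) = -1.518319

x_2 = -1.518319


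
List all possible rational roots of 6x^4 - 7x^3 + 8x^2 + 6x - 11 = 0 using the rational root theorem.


Rational root theorem: possible roots are ±p/q where:
  p divides the constant term (-11): p ∈ {1, 11}
  q divides the leading coefficient (6): q ∈ {1, 2, 3, 6}

All possible rational roots: -11, -11/2, -11/3, -11/6, -1, -1/2, -1/3, -1/6, 1/6, 1/3, 1/2, 1, 11/6, 11/3, 11/2, 11

-11, -11/2, -11/3, -11/6, -1, -1/2, -1/3, -1/6, 1/6, 1/3, 1/2, 1, 11/6, 11/3, 11/2, 11


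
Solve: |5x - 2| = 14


An absolute value equation |expr| = 14 gives two cases:
Case 1: 5x - 2 = 14
  5x = 16, so x = 16/5
Case 2: 5x - 2 = -14
  5x = -12, so x = -12/5

x = -12/5, x = 16/5


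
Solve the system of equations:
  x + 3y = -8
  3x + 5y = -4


Using Cramer's rule:
Determinant D = (1)(5) - (3)(3) = 5 - 9 = -4
Dx = (-8)(5) - (-4)(3) = -40 + 12 = -28
Dy = (1)(-4) - (3)(-8) = -4 + 24 = 20
x = Dx/D = -28/-4 = 7
y = Dy/D = 20/-4 = -5

x = 7, y = -5


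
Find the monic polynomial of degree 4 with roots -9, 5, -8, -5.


A monic polynomial with roots -9, 5, -8, -5 is:
p(x) = (x + 9)(x - 5)(x + 8)(x + 5)
After multiplying by (x + 9): x + 9
After multiplying by (x - 5): x^2 + 4x - 45
After multiplying by (x + 8): x^3 + 12x^2 - 13x - 360
After multiplying by (x + 5): x^4 + 17x^3 + 47x^2 - 425x - 1800

x^4 + 17x^3 + 47x^2 - 425x - 1800


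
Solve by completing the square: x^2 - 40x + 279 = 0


Start: x^2 - 40x + 279 = 0
Move constant: x^2 - 40x = -279
Half of -40 is -20, squared is 400
Add 400 to both sides: x^2 - 40x + 400 = 121
(x - 20)^2 = 121
x - 20 = ±11
x = 20 + 11 = 31 or x = 20 - 11 = 9

x = 9, x = 31


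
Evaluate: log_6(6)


We need the exponent such that 6^? = 6
6^1 = 6
Therefore log_6(6) = 1

1


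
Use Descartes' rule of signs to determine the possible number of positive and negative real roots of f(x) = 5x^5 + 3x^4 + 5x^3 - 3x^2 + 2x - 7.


Descartes' rule of signs:

For positive roots, count sign changes in f(x) = 5x^5 + 3x^4 + 5x^3 - 3x^2 + 2x - 7:
Signs of coefficients: +, +, +, -, +, -
Number of sign changes: 3
Possible positive real roots: 3, 1

For negative roots, examine f(-x) = -5x^5 + 3x^4 - 5x^3 - 3x^2 - 2x - 7:
Signs of coefficients: -, +, -, -, -, -
Number of sign changes: 2
Possible negative real roots: 2, 0

Positive roots: 3 or 1; Negative roots: 2 or 0


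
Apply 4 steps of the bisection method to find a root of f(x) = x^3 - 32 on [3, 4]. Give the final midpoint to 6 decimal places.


f(x) = x^3 - 32
f(3) = -5 < 0
f(4) = 32 > 0

Step 1: midpoint = (3.000000 + 4.000000)/2 = 3.500000
  f(3.500000) = 10.875000
  f(mid) > 0, so root is in [3.000000, 3.500000]

Step 2: midpoint = (3.000000 + 3.500000)/2 = 3.250000
  f(3.250000) = 2.328125
  f(mid) > 0, so root is in [3.000000, 3.250000]

Step 3: midpoint = (3.000000 + 3.250000)/2 = 3.125000
  f(3.125000) = -1.482422
  f(mid) < 0, so root is in [3.125000, 3.250000]

Step 4: midpoint = (3.125000 + 3.250000)/2 = 3.187500
  f(3.187500) = 0.385498
  f(mid) > 0, so root is in [3.125000, 3.187500]

midpoint = 3.187500


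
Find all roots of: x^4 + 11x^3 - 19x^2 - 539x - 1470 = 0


Let p(x) = x^4 + 11x^3 - 19x^2 - 539x - 1470. By the rational root theorem (leading coefficient 1), any rational root is an integer divisor of 1470: try ±1, ±2, ... in turn.
Test x = 1: value = -2016 ≠ 0.
Test x = -1: value = -960 ≠ 0.
Test x = 2: value = -2520 ≠ 0.
Test x = -2: value = -540 ≠ 0.
Test x = 3: value = -2880 ≠ 0.
Test x = -3: value = -240 ≠ 0.
Test x = 5: value = -2640 ≠ 0.
Test x = -5: value = 0 ✓, so (x + 5) is a factor.
Synthetic division by (x + 5): bring down 1; 1(-5) + 11 = 6; 6(-5) - 19 = -49; (-49)(-5) - 539 = -294; (-294)(-5) - 1470 = 0 → quotient x^3 + 6x^2 - 49x - 294, remainder 0.
Continue with the quotient x^3 + 6x^2 - 49x - 294 (candidates must divide 294).
Test x = 6: value = -156 ≠ 0.
Test x = -6: value = 0 ✓, so (x + 6) is a factor.
Synthetic division by (x + 6): bring down 1; 1(-6) + 6 = 0; 0(-6) - 49 = -49; (-49)(-6) - 294 = 0 → quotient x^2 - 49, remainder 0.
Solve the quadratic x^2 - 49 = 0: discriminant = 0^2 - 4(1)(-49) = 0 + 196 = 196.
sqrt(196) = 14, so x = (0 ± 14)/2: x = 7 or x = -7.
Collecting all roots found:

x = -7, x = -6, x = -5, x = 7


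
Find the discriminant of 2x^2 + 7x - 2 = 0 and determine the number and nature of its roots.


For ax^2 + bx + c = 0, discriminant D = b^2 - 4ac
Here a = 2, b = 7, c = -2
D = (7)^2 - 4(2)(-2) = 49 + 16 = 65

D = 65 > 0 but not a perfect square
The equation has 2 distinct real irrational roots.

Discriminant = 65, 2 distinct real irrational roots


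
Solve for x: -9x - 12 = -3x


Starting with: -9x - 12 = -3x
Move all x terms to left: (-9 + 3)x = 0 + 12
Simplify: -6x = 12
Divide both sides by -6: x = -2

x = -2


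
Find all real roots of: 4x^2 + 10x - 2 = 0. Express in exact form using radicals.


Using the quadratic formula: x = (-b ± sqrt(b^2 - 4ac)) / (2a)
Here a = 4, b = 10, c = -2
Discriminant = b^2 - 4ac = 10^2 - 4(4)(-2) = 100 + 32 = 132
Since discriminant = 132 > 0, there are two real roots.
x = (-10 ± 2*sqrt(33)) / 8
Simplifying: x = (-5 ± sqrt(33)) / 4
Numerically: x ≈ 0.1861 or x ≈ -2.6861

x = (-5 + sqrt(33)) / 4 or x = (-5 - sqrt(33)) / 4


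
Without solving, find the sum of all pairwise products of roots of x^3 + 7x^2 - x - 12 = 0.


By Vieta's formulas for x^3 + bx^2 + cx + d = 0:
  r1 + r2 + r3 = -b/a = -7
  r1*r2 + r1*r3 + r2*r3 = c/a = -1
  r1*r2*r3 = -d/a = 12


Sum of pairwise products = -1


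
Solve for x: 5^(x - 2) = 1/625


Express both sides with the same base.
1/625 = 5^(-4)
Since the bases match, equate exponents: x - 2 = -4
So x = -4 - (-2) = -2

x = -2


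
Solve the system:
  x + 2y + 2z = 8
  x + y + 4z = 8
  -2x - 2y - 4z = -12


Using Cramer's rule. Expand each determinant along the first row.
D  = 1*[1*(-4) - 4*(-2)] - 2*[1*(-4) - 4*(-2)] + 2*[1*(-2) - 1*(-2)]
  = 1*(4) - 2*(4) + 2*(0) = -4
Dx = 8*[1*(-4) - 4*(-2)] - 2*[8*(-4) - 4*(-12)] + 2*[8*(-2) - 1*(-12)]
  = 8*(4) - 2*(16) + 2*(-4) = -8
Dy = 1*[8*(-4) - 4*(-12)] - 8*[1*(-4) - 4*(-2)] + 2*[1*(-12) - 8*(-2)]
  = 1*(16) - 8*(4) + 2*(4) = -8
Dz = 1*[1*(-12) - 8*(-2)] - 2*[1*(-12) - 8*(-2)] + 8*[1*(-2) - 1*(-2)]
  = 1*(4) - 2*(4) + 8*(0) = -4
x = Dx/D = -8/-4 = 2, y = Dy/D = -8/-4 = 2, z = Dz/D = -4/-4 = 1
Check eq1: (1)(2) + (2)(2) + (2)(1) = 8 = 8 ✓
Check eq2: (1)(2) + (1)(2) + (4)(1) = 8 = 8 ✓
Check eq3: (-2)(2) + (-2)(2) + (-4)(1) = -12 = -12 ✓

x = 2, y = 2, z = 1


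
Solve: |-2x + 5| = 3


An absolute value equation |expr| = 3 gives two cases:
Case 1: -2x + 5 = 3
  -2x = -2, so x = 1
Case 2: -2x + 5 = -3
  -2x = -8, so x = 4

x = 1, x = 4


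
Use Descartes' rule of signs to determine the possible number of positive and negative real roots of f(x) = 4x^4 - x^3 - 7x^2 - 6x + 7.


Descartes' rule of signs:

For positive roots, count sign changes in f(x) = 4x^4 - x^3 - 7x^2 - 6x + 7:
Signs of coefficients: +, -, -, -, +
Number of sign changes: 2
Possible positive real roots: 2, 0

For negative roots, examine f(-x) = 4x^4 + x^3 - 7x^2 + 6x + 7:
Signs of coefficients: +, +, -, +, +
Number of sign changes: 2
Possible negative real roots: 2, 0

Positive roots: 2 or 0; Negative roots: 2 or 0


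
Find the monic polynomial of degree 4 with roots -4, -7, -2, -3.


A monic polynomial with roots -4, -7, -2, -3 is:
p(x) = (x + 4)(x + 7)(x + 2)(x + 3)
After multiplying by (x + 4): x + 4
After multiplying by (x + 7): x^2 + 11x + 28
After multiplying by (x + 2): x^3 + 13x^2 + 50x + 56
After multiplying by (x + 3): x^4 + 16x^3 + 89x^2 + 206x + 168

x^4 + 16x^3 + 89x^2 + 206x + 168


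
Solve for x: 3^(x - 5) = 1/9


Express both sides with the same base.
1/9 = 3^(-2)
Since the bases match, equate exponents: x - 5 = -2
So x = -2 - (-5) = 3

x = 3


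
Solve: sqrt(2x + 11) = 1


Square both sides: 2x + 11 = 1^2 = 1
2x = 1 - 11 = -10
x = -5
Check: sqrt(2*(-5) + 11) = sqrt(1) = 1 ✓

x = -5


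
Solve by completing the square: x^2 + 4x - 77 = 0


Start: x^2 + 4x - 77 = 0
Move constant: x^2 + 4x = 77
Half of 4 is 2, squared is 4
Add 4 to both sides: x^2 + 4x + 4 = 81
(x + 2)^2 = 81
x + 2 = ±9
x = -2 + 9 = 7 or x = -2 - 9 = -11

x = -11, x = 7


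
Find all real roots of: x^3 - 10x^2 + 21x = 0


The constant term is 0, so x = 0 is a root. Factor out x:
  x(x^2 - 10x + 21) = 0
Solve the quadratic x^2 - 10x + 21 = 0: discriminant = (-10)^2 - 4(1)(21) = 100 - 84 = 16.
sqrt(16) = 4, so x = (10 ± 4)/2: x = 7 or x = 3.

x = 0, x = 3, x = 7


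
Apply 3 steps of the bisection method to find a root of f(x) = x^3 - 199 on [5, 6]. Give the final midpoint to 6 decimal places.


f(x) = x^3 - 199
f(5) = -74 < 0
f(6) = 17 > 0

Step 1: midpoint = (5.000000 + 6.000000)/2 = 5.500000
  f(5.500000) = -32.625000
  f(mid) < 0, so root is in [5.500000, 6.000000]

Step 2: midpoint = (5.500000 + 6.000000)/2 = 5.750000
  f(5.750000) = -8.890625
  f(mid) < 0, so root is in [5.750000, 6.000000]

Step 3: midpoint = (5.750000 + 6.000000)/2 = 5.875000
  f(5.875000) = 3.779297
  f(mid) > 0, so root is in [5.750000, 5.875000]

midpoint = 5.875000


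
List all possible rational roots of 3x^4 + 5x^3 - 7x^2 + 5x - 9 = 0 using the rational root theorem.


Rational root theorem: possible roots are ±p/q where:
  p divides the constant term (-9): p ∈ {1, 3, 9}
  q divides the leading coefficient (3): q ∈ {1, 3}

All possible rational roots: -9, -3, -1, -1/3, 1/3, 1, 3, 9

-9, -3, -1, -1/3, 1/3, 1, 3, 9


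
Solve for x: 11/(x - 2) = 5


Multiply both sides by (x - 2): 11 = 5(x - 2)
Distribute: 11 = 5x - 10
5x = 11 + 10 = 21
x = 21/5

x = 21/5


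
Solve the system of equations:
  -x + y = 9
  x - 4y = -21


Using Cramer's rule:
Determinant D = (-1)(-4) - (1)(1) = 4 - 1 = 3
Dx = (9)(-4) - (-21)(1) = -36 + 21 = -15
Dy = (-1)(-21) - (1)(9) = 21 - 9 = 12
x = Dx/D = -15/3 = -5
y = Dy/D = 12/3 = 4

x = -5, y = 4


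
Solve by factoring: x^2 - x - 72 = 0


We need two numbers that multiply to -72 and add to -1.
Those numbers are -9 and 8 (since (-9) * 8 = -72 and (-9) + 8 = -1).
So x^2 - x - 72 = (x - 9)(x + 8) = 0
Setting each factor to zero: x = 9 or x = -8

x = -8, x = 9


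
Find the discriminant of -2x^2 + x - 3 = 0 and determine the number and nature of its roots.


For ax^2 + bx + c = 0, discriminant D = b^2 - 4ac
Here a = -2, b = 1, c = -3
D = (1)^2 - 4(-2)(-3) = 1 - 24 = -23

D = -23 < 0
The equation has no real roots (2 complex conjugate roots).

Discriminant = -23, no real roots (2 complex conjugate roots)


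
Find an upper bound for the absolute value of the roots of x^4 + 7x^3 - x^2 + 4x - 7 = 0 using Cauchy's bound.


Cauchy's bound: all roots r satisfy |r| <= 1 + max(|a_i/a_n|) for i = 0,...,n-1
where a_n is the leading coefficient.

Coefficients: [1, 7, -1, 4, -7]
Leading coefficient a_n = 1
Ratios |a_i/a_n|: 7, 1, 4, 7
Maximum ratio: 7
Cauchy's bound: |r| <= 1 + 7 = 8

Upper bound = 8


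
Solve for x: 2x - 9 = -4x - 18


Starting with: 2x - 9 = -4x - 18
Move all x terms to left: (2 + 4)x = -18 + 9
Simplify: 6x = -9
Divide both sides by 6: x = -3/2

x = -3/2


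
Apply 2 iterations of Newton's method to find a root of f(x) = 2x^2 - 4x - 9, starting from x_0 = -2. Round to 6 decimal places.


Newton's method: x_(n+1) = x_n - f(x_n)/f'(x_n)
f(x) = 2x^2 - 4x - 9
f'(x) = 4x - 4

Iteration 1:
  f(-2.000000) = 7.000000
  f'(-2.000000) = -12.000000
  x_1 = -2.000000 - (7.000000)/(-12.000000) = -1.416667

Iteration 2:
  f(-1.416667) = 0.680556
  f'(-1.416667) = -9.666667
  x_2 = -1.416667 - (0.680556)/(-9.666667) = -1.346264

x_2 = -1.346264


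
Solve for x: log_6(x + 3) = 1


Convert to exponential form: x + 3 = 6^1 = 6
x = 6 - 3 = 3
Check: log_6(3 + 3) = log_6(6) = log_6(6) = 1 ✓

x = 3


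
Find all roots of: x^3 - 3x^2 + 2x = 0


The constant term is 0, so x = 0 is a root. Factor out x:
  x^2 - 3x + 2 = 0
Solve the quadratic x^2 - 3x + 2 = 0: discriminant = (-3)^2 - 4(1)(2) = 9 - 8 = 1.
sqrt(1) = 1, so x = (3 ± 1)/2: x = 2 or x = 1.
Collecting all roots found:

x = 0, x = 1, x = 2


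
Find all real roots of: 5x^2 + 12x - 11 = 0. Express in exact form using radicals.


Using the quadratic formula: x = (-b ± sqrt(b^2 - 4ac)) / (2a)
Here a = 5, b = 12, c = -11
Discriminant = b^2 - 4ac = 12^2 - 4(5)(-11) = 144 + 220 = 364
Since discriminant = 364 > 0, there are two real roots.
x = (-12 ± 2*sqrt(91)) / 10
Simplifying: x = (-6 ± sqrt(91)) / 5
Numerically: x ≈ 0.7079 or x ≈ -3.1079

x = (-6 + sqrt(91)) / 5 or x = (-6 - sqrt(91)) / 5


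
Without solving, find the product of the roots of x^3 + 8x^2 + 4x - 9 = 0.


By Vieta's formulas for x^3 + bx^2 + cx + d = 0:
  r1 + r2 + r3 = -b/a = -8
  r1*r2 + r1*r3 + r2*r3 = c/a = 4
  r1*r2*r3 = -d/a = 9


Product = 9


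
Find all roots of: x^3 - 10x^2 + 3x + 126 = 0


Let p(x) = x^3 - 10x^2 + 3x + 126. By the rational root theorem (leading coefficient 1), any rational root is an integer divisor of 126: try ±1, ±2, ... in turn.
Test x = 1: value = 120 ≠ 0.
Test x = -1: value = 112 ≠ 0.
Test x = 2: value = 100 ≠ 0.
Test x = -2: value = 72 ≠ 0.
Test x = 3: value = 72 ≠ 0.
Test x = -3: value = 0 ✓, so (x + 3) is a factor.
Synthetic division by (x + 3): bring down 1; 1(-3) - 10 = -13; (-13)(-3) + 3 = 42; 42(-3) + 126 = 0 → quotient x^2 - 13x + 42, remainder 0.
Solve the quadratic x^2 - 13x + 42 = 0: discriminant = (-13)^2 - 4(1)(42) = 169 - 168 = 1.
sqrt(1) = 1, so x = (13 ± 1)/2: x = 7 or x = 6.
Collecting all roots found:

x = -3, x = 6, x = 7


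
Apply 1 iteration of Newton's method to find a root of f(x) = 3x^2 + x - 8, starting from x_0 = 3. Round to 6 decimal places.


Newton's method: x_(n+1) = x_n - f(x_n)/f'(x_n)
f(x) = 3x^2 + x - 8
f'(x) = 6x + 1

Iteration 1:
  f(3.000000) = 22.000000
  f'(3.000000) = 19.000000
  x_1 = 3.000000 - (22.000000)/(19.000000) = 1.842105

x_1 = 1.842105


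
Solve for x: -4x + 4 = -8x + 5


Starting with: -4x + 4 = -8x + 5
Move all x terms to left: (-4 + 8)x = 5 - 4
Simplify: 4x = 1
Divide both sides by 4: x = 1/4

x = 1/4


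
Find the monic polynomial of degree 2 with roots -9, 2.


A monic polynomial with roots -9, 2 is:
p(x) = (x + 9)(x - 2)
After multiplying by (x + 9): x + 9
After multiplying by (x - 2): x^2 + 7x - 18

x^2 + 7x - 18


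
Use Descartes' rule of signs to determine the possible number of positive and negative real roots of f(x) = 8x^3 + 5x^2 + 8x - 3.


Descartes' rule of signs:

For positive roots, count sign changes in f(x) = 8x^3 + 5x^2 + 8x - 3:
Signs of coefficients: +, +, +, -
Number of sign changes: 1
Possible positive real roots: 1

For negative roots, examine f(-x) = -8x^3 + 5x^2 - 8x - 3:
Signs of coefficients: -, +, -, -
Number of sign changes: 2
Possible negative real roots: 2, 0

Positive roots: 1; Negative roots: 2 or 0


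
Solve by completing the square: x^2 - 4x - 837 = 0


Start: x^2 - 4x - 837 = 0
Move constant: x^2 - 4x = 837
Half of -4 is -2, squared is 4
Add 4 to both sides: x^2 - 4x + 4 = 841
(x - 2)^2 = 841
x - 2 = ±29
x = 2 + 29 = 31 or x = 2 - 29 = -27

x = -27, x = 31


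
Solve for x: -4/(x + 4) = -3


Multiply both sides by (x + 4): -4 = -3(x + 4)
Distribute: -4 = -3x - 12
-3x = -4 + 12 = 8
x = -8/3

x = -8/3


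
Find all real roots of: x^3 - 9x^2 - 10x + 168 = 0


Let p(x) = x^3 - 9x^2 - 10x + 168. By the rational root theorem (leading coefficient 1), any rational root is an integer divisor of 168: try ±1, ±2, ... in turn.
Test x = 1: value = 150 ≠ 0.
Test x = -1: value = 168 ≠ 0.
Test x = 2: value = 120 ≠ 0.
Test x = -2: value = 144 ≠ 0.
Test x = 3: value = 84 ≠ 0.
Test x = -3: value = 90 ≠ 0.
Test x = 4: value = 48 ≠ 0.
Test x = -4: value = 0 ✓, so (x + 4) is a factor.
Synthetic division by (x + 4): bring down 1; 1(-4) - 9 = -13; (-13)(-4) - 10 = 42; 42(-4) + 168 = 0 → quotient x^2 - 13x + 42, remainder 0.
Solve the quadratic x^2 - 13x + 42 = 0: discriminant = (-13)^2 - 4(1)(42) = 169 - 168 = 1.
sqrt(1) = 1, so x = (13 ± 1)/2: x = 7 or x = 6.

x = -4, x = 6, x = 7


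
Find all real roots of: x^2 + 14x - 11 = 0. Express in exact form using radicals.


Using the quadratic formula: x = (-b ± sqrt(b^2 - 4ac)) / (2a)
Here a = 1, b = 14, c = -11
Discriminant = b^2 - 4ac = 14^2 - 4(1)(-11) = 196 + 44 = 240
Since discriminant = 240 > 0, there are two real roots.
x = (-14 ± 4*sqrt(15)) / 2
Simplifying: x = -7 ± 2*sqrt(15)
Numerically: x ≈ 0.7460 or x ≈ -14.7460

x = -7 + 2*sqrt(15) or x = -7 - 2*sqrt(15)


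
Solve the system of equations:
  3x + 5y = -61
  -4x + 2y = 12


Using Cramer's rule:
Determinant D = (3)(2) - (-4)(5) = 6 + 20 = 26
Dx = (-61)(2) - (12)(5) = -122 - 60 = -182
Dy = (3)(12) - (-4)(-61) = 36 - 244 = -208
x = Dx/D = -182/26 = -7
y = Dy/D = -208/26 = -8

x = -7, y = -8


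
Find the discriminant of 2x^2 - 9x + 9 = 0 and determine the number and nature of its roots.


For ax^2 + bx + c = 0, discriminant D = b^2 - 4ac
Here a = 2, b = -9, c = 9
D = (-9)^2 - 4(2)(9) = 81 - 72 = 9

D = 9 > 0 and is a perfect square (sqrt = 3)
The equation has 2 distinct real rational roots.

Discriminant = 9, 2 distinct real rational roots


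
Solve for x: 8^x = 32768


Express both sides with the same base.
32768 = 8^5
Since the bases match: x = 5

x = 5


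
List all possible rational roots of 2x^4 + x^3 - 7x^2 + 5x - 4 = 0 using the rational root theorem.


Rational root theorem: possible roots are ±p/q where:
  p divides the constant term (-4): p ∈ {1, 2, 4}
  q divides the leading coefficient (2): q ∈ {1, 2}

All possible rational roots: -4, -2, -1, -1/2, 1/2, 1, 2, 4

-4, -2, -1, -1/2, 1/2, 1, 2, 4


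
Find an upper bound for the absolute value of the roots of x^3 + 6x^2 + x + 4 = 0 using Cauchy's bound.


Cauchy's bound: all roots r satisfy |r| <= 1 + max(|a_i/a_n|) for i = 0,...,n-1
where a_n is the leading coefficient.

Coefficients: [1, 6, 1, 4]
Leading coefficient a_n = 1
Ratios |a_i/a_n|: 6, 1, 4
Maximum ratio: 6
Cauchy's bound: |r| <= 1 + 6 = 7

Upper bound = 7


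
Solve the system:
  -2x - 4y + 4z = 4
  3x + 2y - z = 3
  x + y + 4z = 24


Using Cramer's rule. Expand each determinant along the first row.
D  = (-2)*[2*4 - (-1)*1] - (-4)*[3*4 - (-1)*1] + 4*[3*1 - 2*1]
  = (-2)*(9) - (-4)*(13) + 4*(1) = 38
Dx = 4*[2*4 - (-1)*1] - (-4)*[3*4 - (-1)*24] + 4*[3*1 - 2*24]
  = 4*(9) - (-4)*(36) + 4*(-45) = 0
Dy = (-2)*[3*4 - (-1)*24] - 4*[3*4 - (-1)*1] + 4*[3*24 - 3*1]
  = (-2)*(36) - 4*(13) + 4*(69) = 152
Dz = (-2)*[2*24 - 3*1] - (-4)*[3*24 - 3*1] + 4*[3*1 - 2*1]
  = (-2)*(45) - (-4)*(69) + 4*(1) = 190
x = Dx/D = 0/38 = 0, y = Dy/D = 152/38 = 4, z = Dz/D = 190/38 = 5
Check eq1: (-2)(0) + (-4)(4) + (4)(5) = 4 = 4 ✓
Check eq2: (3)(0) + (2)(4) + (-1)(5) = 3 = 3 ✓
Check eq3: (1)(0) + (1)(4) + (4)(5) = 24 = 24 ✓

x = 0, y = 4, z = 5


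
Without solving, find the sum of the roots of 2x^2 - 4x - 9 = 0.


By Vieta's formulas for ax^2 + bx + c = 0:
  Sum of roots = -b/a
  Product of roots = c/a

Here a = 2, b = -4, c = -9
Sum = -(-4)/2 = 2
Product = -9/2 = -9/2

Sum = 2


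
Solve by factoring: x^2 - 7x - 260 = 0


We need two numbers that multiply to -260 and add to -7.
Those numbers are 13 and -20 (since 13 * (-20) = -260 and 13 + (-20) = -7).
So x^2 - 7x - 260 = (x + 13)(x - 20) = 0
Setting each factor to zero: x = -13 or x = 20

x = -13, x = 20


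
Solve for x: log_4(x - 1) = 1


Convert to exponential form: x - 1 = 4^1 = 4
x = 4 + 1 = 5
Check: log_4(5 - 1) = log_4(4) = log_4(4) = 1 ✓

x = 5


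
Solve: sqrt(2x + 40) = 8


Square both sides: 2x + 40 = 8^2 = 64
2x = 64 - 40 = 24
x = 12
Check: sqrt(2*12 + 40) = sqrt(64) = 8 ✓

x = 12


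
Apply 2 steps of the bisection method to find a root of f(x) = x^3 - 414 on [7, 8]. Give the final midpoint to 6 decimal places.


f(x) = x^3 - 414
f(7) = -71 < 0
f(8) = 98 > 0

Step 1: midpoint = (7.000000 + 8.000000)/2 = 7.500000
  f(7.500000) = 7.875000
  f(mid) > 0, so root is in [7.000000, 7.500000]

Step 2: midpoint = (7.000000 + 7.500000)/2 = 7.250000
  f(7.250000) = -32.921875
  f(mid) < 0, so root is in [7.250000, 7.500000]

midpoint = 7.250000


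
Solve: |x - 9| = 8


An absolute value equation |expr| = 8 gives two cases:
Case 1: x - 9 = 8
  x = 17, so x = 17
Case 2: x - 9 = -8
  x = 1, so x = 1

x = 1, x = 17


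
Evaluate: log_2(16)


We need the exponent such that 2^? = 16
2^4 = 16
Therefore log_2(16) = 4

4


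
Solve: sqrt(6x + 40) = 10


Square both sides: 6x + 40 = 10^2 = 100
6x = 100 - 40 = 60
x = 10
Check: sqrt(6*10 + 40) = sqrt(100) = 10 ✓

x = 10


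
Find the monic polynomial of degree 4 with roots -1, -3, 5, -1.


A monic polynomial with roots -1, -3, 5, -1 is:
p(x) = (x + 1)(x + 3)(x - 5)(x + 1)
After multiplying by (x + 1): x + 1
After multiplying by (x + 3): x^2 + 4x + 3
After multiplying by (x - 5): x^3 - x^2 - 17x - 15
After multiplying by (x + 1): x^4 - 18x^2 - 32x - 15

x^4 - 18x^2 - 32x - 15


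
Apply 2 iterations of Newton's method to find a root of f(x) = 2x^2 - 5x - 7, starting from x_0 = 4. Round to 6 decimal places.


Newton's method: x_(n+1) = x_n - f(x_n)/f'(x_n)
f(x) = 2x^2 - 5x - 7
f'(x) = 4x - 5

Iteration 1:
  f(4.000000) = 5.000000
  f'(4.000000) = 11.000000
  x_1 = 4.000000 - (5.000000)/(11.000000) = 3.545455

Iteration 2:
  f(3.545455) = 0.413223
  f'(3.545455) = 9.181818
  x_2 = 3.545455 - (0.413223)/(9.181818) = 3.500450

x_2 = 3.500450


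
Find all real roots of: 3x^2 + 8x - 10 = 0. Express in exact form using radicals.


Using the quadratic formula: x = (-b ± sqrt(b^2 - 4ac)) / (2a)
Here a = 3, b = 8, c = -10
Discriminant = b^2 - 4ac = 8^2 - 4(3)(-10) = 64 + 120 = 184
Since discriminant = 184 > 0, there are two real roots.
x = (-8 ± 2*sqrt(46)) / 6
Simplifying: x = (-4 ± sqrt(46)) / 3
Numerically: x ≈ 0.9274 or x ≈ -3.5941

x = (-4 + sqrt(46)) / 3 or x = (-4 - sqrt(46)) / 3


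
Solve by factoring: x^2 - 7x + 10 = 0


We need two numbers that multiply to 10 and add to -7.
Those numbers are -5 and -2 (since (-5) * (-2) = 10 and (-5) + (-2) = -7).
So x^2 - 7x + 10 = (x - 5)(x - 2) = 0
Setting each factor to zero: x = 5 or x = 2

x = 2, x = 5


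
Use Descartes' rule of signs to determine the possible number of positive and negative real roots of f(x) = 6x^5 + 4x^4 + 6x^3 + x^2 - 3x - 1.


Descartes' rule of signs:

For positive roots, count sign changes in f(x) = 6x^5 + 4x^4 + 6x^3 + x^2 - 3x - 1:
Signs of coefficients: +, +, +, +, -, -
Number of sign changes: 1
Possible positive real roots: 1

For negative roots, examine f(-x) = -6x^5 + 4x^4 - 6x^3 + x^2 + 3x - 1:
Signs of coefficients: -, +, -, +, +, -
Number of sign changes: 4
Possible negative real roots: 4, 2, 0

Positive roots: 1; Negative roots: 4 or 2 or 0


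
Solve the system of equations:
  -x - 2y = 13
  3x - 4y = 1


Using Cramer's rule:
Determinant D = (-1)(-4) - (3)(-2) = 4 + 6 = 10
Dx = (13)(-4) - (1)(-2) = -52 + 2 = -50
Dy = (-1)(1) - (3)(13) = -1 - 39 = -40
x = Dx/D = -50/10 = -5
y = Dy/D = -40/10 = -4

x = -5, y = -4


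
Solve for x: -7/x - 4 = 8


Subtract -4 from both sides: -7/x = 12
Multiply both sides by x: -7 = 12 * x
Divide by 12: x = -7/12

x = -7/12


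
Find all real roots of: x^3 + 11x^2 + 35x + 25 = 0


Let p(x) = x^3 + 11x^2 + 35x + 25. By the rational root theorem (leading coefficient 1), any rational root is an integer divisor of 25: try ±1, ±2, ... in turn.
Test x = 1: value = 72 ≠ 0.
Test x = -1: value = 0 ✓, so (x + 1) is a factor.
Synthetic division by (x + 1): bring down 1; 1(-1) + 11 = 10; 10(-1) + 35 = 25; 25(-1) + 25 = 0 → quotient x^2 + 10x + 25, remainder 0.
Solve the quadratic x^2 + 10x + 25 = 0: discriminant = 10^2 - 4(1)(25) = 100 - 100 = 0.
Discriminant = 0, so a double root: x = -10/2 = -5.

x = -5 (multiplicity 2), x = -1


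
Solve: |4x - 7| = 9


An absolute value equation |expr| = 9 gives two cases:
Case 1: 4x - 7 = 9
  4x = 16, so x = 4
Case 2: 4x - 7 = -9
  4x = -2, so x = -1/2

x = -1/2, x = 4


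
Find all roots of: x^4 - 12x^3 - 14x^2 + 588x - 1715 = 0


Let p(x) = x^4 - 12x^3 - 14x^2 + 588x - 1715. By the rational root theorem (leading coefficient 1), any rational root is an integer divisor of 1715: try ±1, ±2, ... in turn.
Test x = 1: value = -1152 ≠ 0.
Test x = -1: value = -2304 ≠ 0.
Test x = 5: value = 0 ✓, so (x - 5) is a factor.
Synthetic division by (x - 5): bring down 1; 1(5) - 12 = -7; (-7)(5) - 14 = -49; (-49)(5) + 588 = 343; 343(5) - 1715 = 0 → quotient x^3 - 7x^2 - 49x + 343, remainder 0.
Continue with the quotient x^3 - 7x^2 - 49x + 343 (candidates must divide 343).
Test x = 7: value = 0 ✓, so (x - 7) is a factor.
Synthetic division by (x - 7): bring down 1; 1(7) - 7 = 0; 0(7) - 49 = -49; (-49)(7) + 343 = 0 → quotient x^2 - 49, remainder 0.
Solve the quadratic x^2 - 49 = 0: discriminant = 0^2 - 4(1)(-49) = 0 + 196 = 196.
sqrt(196) = 14, so x = (0 ± 14)/2: x = 7 or x = -7.
Collecting all roots found:

x = -7, x = 5, x = 7 (multiplicity 2)


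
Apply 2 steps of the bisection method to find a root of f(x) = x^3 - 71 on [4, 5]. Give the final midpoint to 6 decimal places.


f(x) = x^3 - 71
f(4) = -7 < 0
f(5) = 54 > 0

Step 1: midpoint = (4.000000 + 5.000000)/2 = 4.500000
  f(4.500000) = 20.125000
  f(mid) > 0, so root is in [4.000000, 4.500000]

Step 2: midpoint = (4.000000 + 4.500000)/2 = 4.250000
  f(4.250000) = 5.765625
  f(mid) > 0, so root is in [4.000000, 4.250000]

midpoint = 4.250000


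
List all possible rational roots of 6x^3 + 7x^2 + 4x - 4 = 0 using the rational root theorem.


Rational root theorem: possible roots are ±p/q where:
  p divides the constant term (-4): p ∈ {1, 2, 4}
  q divides the leading coefficient (6): q ∈ {1, 2, 3, 6}

All possible rational roots: -4, -2, -4/3, -1, -2/3, -1/2, -1/3, -1/6, 1/6, 1/3, 1/2, 2/3, 1, 4/3, 2, 4

-4, -2, -4/3, -1, -2/3, -1/2, -1/3, -1/6, 1/6, 1/3, 1/2, 2/3, 1, 4/3, 2, 4


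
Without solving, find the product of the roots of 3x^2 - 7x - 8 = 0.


By Vieta's formulas for ax^2 + bx + c = 0:
  Sum of roots = -b/a
  Product of roots = c/a

Here a = 3, b = -7, c = -8
Sum = -(-7)/3 = 7/3
Product = -8/3 = -8/3

Product = -8/3


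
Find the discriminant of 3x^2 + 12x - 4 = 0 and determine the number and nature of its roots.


For ax^2 + bx + c = 0, discriminant D = b^2 - 4ac
Here a = 3, b = 12, c = -4
D = (12)^2 - 4(3)(-4) = 144 + 48 = 192

D = 192 > 0 but not a perfect square
The equation has 2 distinct real irrational roots.

Discriminant = 192, 2 distinct real irrational roots


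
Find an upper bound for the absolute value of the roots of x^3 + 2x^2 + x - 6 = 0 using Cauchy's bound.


Cauchy's bound: all roots r satisfy |r| <= 1 + max(|a_i/a_n|) for i = 0,...,n-1
where a_n is the leading coefficient.

Coefficients: [1, 2, 1, -6]
Leading coefficient a_n = 1
Ratios |a_i/a_n|: 2, 1, 6
Maximum ratio: 6
Cauchy's bound: |r| <= 1 + 6 = 7

Upper bound = 7


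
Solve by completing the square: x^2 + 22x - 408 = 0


Start: x^2 + 22x - 408 = 0
Move constant: x^2 + 22x = 408
Half of 22 is 11, squared is 121
Add 121 to both sides: x^2 + 22x + 121 = 529
(x + 11)^2 = 529
x + 11 = ±23
x = -11 + 23 = 12 or x = -11 - 23 = -34

x = -34, x = 12


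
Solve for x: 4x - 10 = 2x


Starting with: 4x - 10 = 2x
Move all x terms to left: (4 - 2)x = 0 + 10
Simplify: 2x = 10
Divide both sides by 2: x = 5

x = 5


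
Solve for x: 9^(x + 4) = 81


Express both sides with the same base.
81 = 9^2
Since the bases match, equate exponents: x + 4 = 2
So x = 2 - (4) = -2

x = -2


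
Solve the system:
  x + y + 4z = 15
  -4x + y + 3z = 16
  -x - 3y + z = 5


Using Cramer's rule. Expand each determinant along the first row.
D  = 1*[1*1 - 3*(-3)] - 1*[(-4)*1 - 3*(-1)] + 4*[(-4)*(-3) - 1*(-1)]
  = 1*(10) - 1*(-1) + 4*(13) = 63
Dx = 15*[1*1 - 3*(-3)] - 1*[16*1 - 3*5] + 4*[16*(-3) - 1*5]
  = 15*(10) - 1*(1) + 4*(-53) = -63
Dy = 1*[16*1 - 3*5] - 15*[(-4)*1 - 3*(-1)] + 4*[(-4)*5 - 16*(-1)]
  = 1*(1) - 15*(-1) + 4*(-4) = 0
Dz = 1*[1*5 - 16*(-3)] - 1*[(-4)*5 - 16*(-1)] + 15*[(-4)*(-3) - 1*(-1)]
  = 1*(53) - 1*(-4) + 15*(13) = 252
x = Dx/D = -63/63 = -1, y = Dy/D = 0/63 = 0, z = Dz/D = 252/63 = 4
Check eq1: (1)(-1) + (1)(0) + (4)(4) = 15 = 15 ✓
Check eq2: (-4)(-1) + (1)(0) + (3)(4) = 16 = 16 ✓
Check eq3: (-1)(-1) + (-3)(0) + (1)(4) = 5 = 5 ✓

x = -1, y = 0, z = 4


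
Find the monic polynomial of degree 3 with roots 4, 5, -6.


A monic polynomial with roots 4, 5, -6 is:
p(x) = (x - 4)(x - 5)(x + 6)
After multiplying by (x - 4): x - 4
After multiplying by (x - 5): x^2 - 9x + 20
After multiplying by (x + 6): x^3 - 3x^2 - 34x + 120

x^3 - 3x^2 - 34x + 120


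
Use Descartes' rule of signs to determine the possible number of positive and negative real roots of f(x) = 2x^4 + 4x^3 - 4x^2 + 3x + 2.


Descartes' rule of signs:

For positive roots, count sign changes in f(x) = 2x^4 + 4x^3 - 4x^2 + 3x + 2:
Signs of coefficients: +, +, -, +, +
Number of sign changes: 2
Possible positive real roots: 2, 0

For negative roots, examine f(-x) = 2x^4 - 4x^3 - 4x^2 - 3x + 2:
Signs of coefficients: +, -, -, -, +
Number of sign changes: 2
Possible negative real roots: 2, 0

Positive roots: 2 or 0; Negative roots: 2 or 0


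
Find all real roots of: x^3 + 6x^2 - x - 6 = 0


Let p(x) = x^3 + 6x^2 - x - 6. By the rational root theorem (leading coefficient 1), any rational root is an integer divisor of 6: try ±1, ±2, ... in turn.
Test x = 1: value = 0 ✓, so (x - 1) is a factor.
Synthetic division by (x - 1): bring down 1; 1(1) + 6 = 7; 7(1) - 1 = 6; 6(1) - 6 = 0 → quotient x^2 + 7x + 6, remainder 0.
Solve the quadratic x^2 + 7x + 6 = 0: discriminant = 7^2 - 4(1)(6) = 49 - 24 = 25.
sqrt(25) = 5, so x = (-7 ± 5)/2: x = -1 or x = -6.

x = -6, x = -1, x = 1


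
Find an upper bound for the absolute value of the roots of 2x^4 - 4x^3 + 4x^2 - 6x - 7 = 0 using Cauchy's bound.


Cauchy's bound: all roots r satisfy |r| <= 1 + max(|a_i/a_n|) for i = 0,...,n-1
where a_n is the leading coefficient.

Coefficients: [2, -4, 4, -6, -7]
Leading coefficient a_n = 2
Ratios |a_i/a_n|: 2, 2, 3, 7/2
Maximum ratio: 7/2
Cauchy's bound: |r| <= 1 + 7/2 = 9/2

Upper bound = 9/2


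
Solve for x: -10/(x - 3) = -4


Multiply both sides by (x - 3): -10 = -4(x - 3)
Distribute: -10 = -4x + 12
-4x = -10 - 12 = -22
x = 11/2

x = 11/2


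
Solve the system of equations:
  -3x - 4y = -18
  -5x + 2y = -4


Using Cramer's rule:
Determinant D = (-3)(2) - (-5)(-4) = -6 - 20 = -26
Dx = (-18)(2) - (-4)(-4) = -36 - 16 = -52
Dy = (-3)(-4) - (-5)(-18) = 12 - 90 = -78
x = Dx/D = -52/-26 = 2
y = Dy/D = -78/-26 = 3

x = 2, y = 3


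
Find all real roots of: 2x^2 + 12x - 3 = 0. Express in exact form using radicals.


Using the quadratic formula: x = (-b ± sqrt(b^2 - 4ac)) / (2a)
Here a = 2, b = 12, c = -3
Discriminant = b^2 - 4ac = 12^2 - 4(2)(-3) = 144 + 24 = 168
Since discriminant = 168 > 0, there are two real roots.
x = (-12 ± 2*sqrt(42)) / 4
Simplifying: x = (-6 ± sqrt(42)) / 2
Numerically: x ≈ 0.2404 or x ≈ -6.2404

x = (-6 + sqrt(42)) / 2 or x = (-6 - sqrt(42)) / 2


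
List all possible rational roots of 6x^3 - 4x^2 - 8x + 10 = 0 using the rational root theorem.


Rational root theorem: possible roots are ±p/q where:
  p divides the constant term (10): p ∈ {1, 2, 5, 10}
  q divides the leading coefficient (6): q ∈ {1, 2, 3, 6}

All possible rational roots: -10, -5, -10/3, -5/2, -2, -5/3, -1, -5/6, -2/3, -1/2, -1/3, -1/6, 1/6, 1/3, 1/2, 2/3, 5/6, 1, 5/3, 2, 5/2, 10/3, 5, 10

-10, -5, -10/3, -5/2, -2, -5/3, -1, -5/6, -2/3, -1/2, -1/3, -1/6, 1/6, 1/3, 1/2, 2/3, 5/6, 1, 5/3, 2, 5/2, 10/3, 5, 10


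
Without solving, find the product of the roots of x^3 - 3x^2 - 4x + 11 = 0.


By Vieta's formulas for x^3 + bx^2 + cx + d = 0:
  r1 + r2 + r3 = -b/a = 3
  r1*r2 + r1*r3 + r2*r3 = c/a = -4
  r1*r2*r3 = -d/a = -11


Product = -11


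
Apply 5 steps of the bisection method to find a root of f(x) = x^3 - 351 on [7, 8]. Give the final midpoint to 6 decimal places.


f(x) = x^3 - 351
f(7) = -8 < 0
f(8) = 161 > 0

Step 1: midpoint = (7.000000 + 8.000000)/2 = 7.500000
  f(7.500000) = 70.875000
  f(mid) > 0, so root is in [7.000000, 7.500000]

Step 2: midpoint = (7.000000 + 7.500000)/2 = 7.250000
  f(7.250000) = 30.078125
  f(mid) > 0, so root is in [7.000000, 7.250000]

Step 3: midpoint = (7.000000 + 7.250000)/2 = 7.125000
  f(7.125000) = 10.705078
  f(mid) > 0, so root is in [7.000000, 7.125000]

Step 4: midpoint = (7.000000 + 7.125000)/2 = 7.062500
  f(7.062500) = 1.269775
  f(mid) > 0, so root is in [7.000000, 7.062500]

Step 5: midpoint = (7.000000 + 7.062500)/2 = 7.031250
  f(7.031250) = -3.385712
  f(mid) < 0, so root is in [7.031250, 7.062500]

midpoint = 7.031250


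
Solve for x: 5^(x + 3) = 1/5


Express both sides with the same base.
1/5 = 5^(-1)
Since the bases match, equate exponents: x + 3 = -1
So x = -1 - (3) = -4

x = -4


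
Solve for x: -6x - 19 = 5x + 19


Starting with: -6x - 19 = 5x + 19
Move all x terms to left: (-6 - 5)x = 19 + 19
Simplify: -11x = 38
Divide both sides by -11: x = -38/11

x = -38/11


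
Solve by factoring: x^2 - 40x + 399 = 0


We need two numbers that multiply to 399 and add to -40.
Those numbers are -19 and -21 (since (-19) * (-21) = 399 and (-19) + (-21) = -40).
So x^2 - 40x + 399 = (x - 19)(x - 21) = 0
Setting each factor to zero: x = 19 or x = 21

x = 19, x = 21


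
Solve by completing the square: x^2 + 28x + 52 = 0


Start: x^2 + 28x + 52 = 0
Move constant: x^2 + 28x = -52
Half of 28 is 14, squared is 196
Add 196 to both sides: x^2 + 28x + 196 = 144
(x + 14)^2 = 144
x + 14 = ±12
x = -14 + 12 = -2 or x = -14 - 12 = -26

x = -26, x = -2


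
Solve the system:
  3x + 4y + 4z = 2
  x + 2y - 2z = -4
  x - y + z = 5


Using Cramer's rule. Expand each determinant along the first row.
D  = 3*[2*1 - (-2)*(-1)] - 4*[1*1 - (-2)*1] + 4*[1*(-1) - 2*1]
  = 3*(0) - 4*(3) + 4*(-3) = -24
Dx = 2*[2*1 - (-2)*(-1)] - 4*[(-4)*1 - (-2)*5] + 4*[(-4)*(-1) - 2*5]
  = 2*(0) - 4*(6) + 4*(-6) = -48
Dy = 3*[(-4)*1 - (-2)*5] - 2*[1*1 - (-2)*1] + 4*[1*5 - (-4)*1]
  = 3*(6) - 2*(3) + 4*(9) = 48
Dz = 3*[2*5 - (-4)*(-1)] - 4*[1*5 - (-4)*1] + 2*[1*(-1) - 2*1]
  = 3*(6) - 4*(9) + 2*(-3) = -24
x = Dx/D = -48/-24 = 2, y = Dy/D = 48/-24 = -2, z = Dz/D = -24/-24 = 1
Check eq1: (3)(2) + (4)(-2) + (4)(1) = 2 = 2 ✓
Check eq2: (1)(2) + (2)(-2) + (-2)(1) = -4 = -4 ✓
Check eq3: (1)(2) + (-1)(-2) + (1)(1) = 5 = 5 ✓

x = 2, y = -2, z = 1


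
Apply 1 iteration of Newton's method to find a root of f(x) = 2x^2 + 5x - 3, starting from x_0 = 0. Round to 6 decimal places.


Newton's method: x_(n+1) = x_n - f(x_n)/f'(x_n)
f(x) = 2x^2 + 5x - 3
f'(x) = 4x + 5

Iteration 1:
  f(0.000000) = -3.000000
  f'(0.000000) = 5.000000
  x_1 = 0.000000 - (-3.000000)/(5.000000) = 0.600000

x_1 = 0.600000


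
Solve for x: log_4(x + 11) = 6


Convert to exponential form: x + 11 = 4^6 = 4096
x = 4096 - 11 = 4085
Check: log_4(4085 + 11) = log_4(4096) = log_4(4096) = 6 ✓

x = 4085


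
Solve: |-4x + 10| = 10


An absolute value equation |expr| = 10 gives two cases:
Case 1: -4x + 10 = 10
  -4x = 0, so x = 0
Case 2: -4x + 10 = -10
  -4x = -20, so x = 5

x = 0, x = 5


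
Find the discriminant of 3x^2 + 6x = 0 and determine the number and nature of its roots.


For ax^2 + bx + c = 0, discriminant D = b^2 - 4ac
Here a = 3, b = 6, c = 0
D = (6)^2 - 4(3)(0) = 36 - 0 = 36

D = 36 > 0 and is a perfect square (sqrt = 6)
The equation has 2 distinct real rational roots.

Discriminant = 36, 2 distinct real rational roots


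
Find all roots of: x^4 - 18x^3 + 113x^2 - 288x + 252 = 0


Let p(x) = x^4 - 18x^3 + 113x^2 - 288x + 252. By the rational root theorem (leading coefficient 1), any rational root is an integer divisor of 252: try ±1, ±2, ... in turn.
Test x = 1: value = 60 ≠ 0.
Test x = -1: value = 672 ≠ 0.
Test x = 2: value = 0 ✓, so (x - 2) is a factor.
Synthetic division by (x - 2): bring down 1; 1(2) - 18 = -16; (-16)(2) + 113 = 81; 81(2) - 288 = -126; (-126)(2) + 252 = 0 → quotient x^3 - 16x^2 + 81x - 126, remainder 0.
Continue with the quotient x^3 - 16x^2 + 81x - 126 (candidates must divide 126; re-test x = 2 first in case it repeats).
Test x = 2: value = -20 ≠ 0.
Test x = -2: value = -360 ≠ 0.
Test x = 3: value = 0 ✓, so (x - 3) is a factor.
Synthetic division by (x - 3): bring down 1; 1(3) - 16 = -13; (-13)(3) + 81 = 42; 42(3) - 126 = 0 → quotient x^2 - 13x + 42, remainder 0.
Solve the quadratic x^2 - 13x + 42 = 0: discriminant = (-13)^2 - 4(1)(42) = 169 - 168 = 1.
sqrt(1) = 1, so x = (13 ± 1)/2: x = 7 or x = 6.
Collecting all roots found:

x = 2, x = 3, x = 6, x = 7


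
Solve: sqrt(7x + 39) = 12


Square both sides: 7x + 39 = 12^2 = 144
7x = 144 - 39 = 105
x = 15
Check: sqrt(7*15 + 39) = sqrt(144) = 12 ✓

x = 15


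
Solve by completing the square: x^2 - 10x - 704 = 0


Start: x^2 - 10x - 704 = 0
Move constant: x^2 - 10x = 704
Half of -10 is -5, squared is 25
Add 25 to both sides: x^2 - 10x + 25 = 729
(x - 5)^2 = 729
x - 5 = ±27
x = 5 + 27 = 32 or x = 5 - 27 = -22

x = -22, x = 32


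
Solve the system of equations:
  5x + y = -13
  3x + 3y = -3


Using Cramer's rule:
Determinant D = (5)(3) - (3)(1) = 15 - 3 = 12
Dx = (-13)(3) - (-3)(1) = -39 + 3 = -36
Dy = (5)(-3) - (3)(-13) = -15 + 39 = 24
x = Dx/D = -36/12 = -3
y = Dy/D = 24/12 = 2

x = -3, y = 2
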